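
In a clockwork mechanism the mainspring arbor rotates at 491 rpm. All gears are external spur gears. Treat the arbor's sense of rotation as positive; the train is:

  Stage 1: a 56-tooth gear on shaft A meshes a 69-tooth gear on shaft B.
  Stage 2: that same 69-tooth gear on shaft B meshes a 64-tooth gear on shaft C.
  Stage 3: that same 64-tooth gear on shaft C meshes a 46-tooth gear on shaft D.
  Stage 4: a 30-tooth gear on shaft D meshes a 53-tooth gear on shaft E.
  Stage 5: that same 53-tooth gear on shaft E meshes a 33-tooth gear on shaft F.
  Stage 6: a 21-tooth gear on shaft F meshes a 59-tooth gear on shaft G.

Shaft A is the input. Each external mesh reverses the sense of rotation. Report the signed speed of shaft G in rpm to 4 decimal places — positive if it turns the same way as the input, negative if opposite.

+193.4133 rpm (same as input, |ω| = 193.4133 rpm)

Stage 1 [56T→69T]: ω = 491.0000×56/69 = 398.4928 rpm, dir flips to −; running = −398.4928
Stage 2 [69T→64T]: ω = 398.4928×69/64 = 429.6250 rpm, dir flips to +; running = +429.6250
Stage 3 [64T→46T]: ω = 429.6250×64/46 = 597.7391 rpm, dir flips to −; running = −597.7391
Stage 4 [30T→53T]: ω = 597.7391×30/53 = 338.3429 rpm, dir flips to +; running = +338.3429
Stage 5 [53T→33T]: ω = 338.3429×53/33 = 543.3992 rpm, dir flips to −; running = −543.3992
Stage 6 [21T→59T]: ω = 543.3992×21/59 = 193.4133 rpm, dir flips to +; running = +193.4133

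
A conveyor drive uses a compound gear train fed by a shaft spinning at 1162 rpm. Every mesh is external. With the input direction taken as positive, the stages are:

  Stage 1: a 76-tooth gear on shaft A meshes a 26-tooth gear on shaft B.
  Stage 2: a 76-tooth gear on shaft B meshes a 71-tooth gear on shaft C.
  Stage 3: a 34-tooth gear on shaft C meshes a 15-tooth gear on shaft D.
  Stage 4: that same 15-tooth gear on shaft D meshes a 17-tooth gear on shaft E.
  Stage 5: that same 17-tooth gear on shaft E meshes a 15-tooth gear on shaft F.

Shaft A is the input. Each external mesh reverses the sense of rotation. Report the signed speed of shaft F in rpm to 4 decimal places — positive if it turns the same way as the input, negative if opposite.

-8241.1776 rpm (opposite to input, |ω| = 8241.1776 rpm)

Stage 1 [76T→26T]: ω = 1162.0000×76/26 = 3396.6154 rpm, dir flips to −; running = −3396.6154
Stage 2 [76T→71T]: ω = 3396.6154×76/71 = 3635.8137 rpm, dir flips to +; running = +3635.8137
Stage 3 [34T→15T]: ω = 3635.8137×34/15 = 8241.1776 rpm, dir flips to −; running = −8241.1776
Stage 4 [15T→17T]: ω = 8241.1776×15/17 = 7271.6273 rpm, dir flips to +; running = +7271.6273
Stage 5 [17T→15T]: ω = 7271.6273×17/15 = 8241.1776 rpm, dir flips to −; running = −8241.1776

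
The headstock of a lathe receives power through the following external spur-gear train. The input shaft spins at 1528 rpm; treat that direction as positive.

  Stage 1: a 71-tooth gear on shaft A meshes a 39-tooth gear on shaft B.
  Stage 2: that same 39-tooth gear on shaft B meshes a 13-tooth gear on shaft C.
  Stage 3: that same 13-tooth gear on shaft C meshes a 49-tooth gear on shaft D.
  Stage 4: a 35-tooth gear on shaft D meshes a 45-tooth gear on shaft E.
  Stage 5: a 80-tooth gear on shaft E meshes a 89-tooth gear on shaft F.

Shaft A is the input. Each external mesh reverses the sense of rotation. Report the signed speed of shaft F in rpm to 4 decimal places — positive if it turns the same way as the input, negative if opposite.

-1547.8937 rpm (opposite to input, |ω| = 1547.8937 rpm)

Stage 1 [71T→39T]: ω = 1528.0000×71/39 = 2781.7436 rpm, dir flips to −; running = −2781.7436
Stage 2 [39T→13T]: ω = 2781.7436×39/13 = 8345.2308 rpm, dir flips to +; running = +8345.2308
Stage 3 [13T→49T]: ω = 8345.2308×13/49 = 2214.0408 rpm, dir flips to −; running = −2214.0408
Stage 4 [35T→45T]: ω = 2214.0408×35/45 = 1722.0317 rpm, dir flips to +; running = +1722.0317
Stage 5 [80T→89T]: ω = 1722.0317×80/89 = 1547.8937 rpm, dir flips to −; running = −1547.8937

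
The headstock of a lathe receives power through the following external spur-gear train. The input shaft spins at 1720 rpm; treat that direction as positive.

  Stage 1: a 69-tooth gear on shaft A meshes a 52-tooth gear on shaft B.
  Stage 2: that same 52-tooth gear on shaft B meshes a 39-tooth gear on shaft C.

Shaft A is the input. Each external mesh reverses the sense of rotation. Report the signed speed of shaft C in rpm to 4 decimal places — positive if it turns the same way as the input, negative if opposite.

Stage 1 [69T→52T]: ω = 1720.0000×69/52 = 2282.3077 rpm, dir flips to −; running = −2282.3077
Stage 2 [52T→39T]: ω = 2282.3077×52/39 = 3043.0769 rpm, dir flips to +; running = +3043.0769

+3043.0769 rpm (same as input, |ω| = 3043.0769 rpm)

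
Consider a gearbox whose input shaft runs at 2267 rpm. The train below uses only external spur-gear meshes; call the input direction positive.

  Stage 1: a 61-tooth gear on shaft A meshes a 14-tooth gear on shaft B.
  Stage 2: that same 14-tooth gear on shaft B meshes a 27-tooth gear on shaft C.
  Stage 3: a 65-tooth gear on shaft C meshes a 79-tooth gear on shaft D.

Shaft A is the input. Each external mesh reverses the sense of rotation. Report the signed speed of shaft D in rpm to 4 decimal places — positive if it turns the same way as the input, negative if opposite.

-4214.0905 rpm (opposite to input, |ω| = 4214.0905 rpm)

Stage 1 [61T→14T]: ω = 2267.0000×61/14 = 9877.6429 rpm, dir flips to −; running = −9877.6429
Stage 2 [14T→27T]: ω = 9877.6429×14/27 = 5121.7407 rpm, dir flips to +; running = +5121.7407
Stage 3 [65T→79T]: ω = 5121.7407×65/79 = 4214.0905 rpm, dir flips to −; running = −4214.0905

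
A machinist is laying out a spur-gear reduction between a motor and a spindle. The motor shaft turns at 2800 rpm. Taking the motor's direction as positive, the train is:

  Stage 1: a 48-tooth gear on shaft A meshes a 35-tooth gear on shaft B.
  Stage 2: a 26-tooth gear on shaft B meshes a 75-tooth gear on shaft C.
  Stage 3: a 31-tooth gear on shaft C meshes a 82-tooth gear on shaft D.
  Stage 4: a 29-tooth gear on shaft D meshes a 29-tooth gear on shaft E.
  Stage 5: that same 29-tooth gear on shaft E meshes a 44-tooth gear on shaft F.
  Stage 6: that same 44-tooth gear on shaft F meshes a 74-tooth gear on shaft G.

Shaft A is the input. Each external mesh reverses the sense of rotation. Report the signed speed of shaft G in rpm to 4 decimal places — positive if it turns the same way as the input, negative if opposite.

Stage 1 [48T→35T]: ω = 2800.0000×48/35 = 3840.0000 rpm, dir flips to −; running = −3840.0000
Stage 2 [26T→75T]: ω = 3840.0000×26/75 = 1331.2000 rpm, dir flips to +; running = +1331.2000
Stage 3 [31T→82T]: ω = 1331.2000×31/82 = 503.2585 rpm, dir flips to −; running = −503.2585
Stage 4 [29T→29T]: ω = 503.2585×29/29 = 503.2585 rpm, dir flips to +; running = +503.2585
Stage 5 [29T→44T]: ω = 503.2585×29/44 = 331.6931 rpm, dir flips to −; running = −331.6931
Stage 6 [44T→74T]: ω = 331.6931×44/74 = 197.2229 rpm, dir flips to +; running = +197.2229

+197.2229 rpm (same as input, |ω| = 197.2229 rpm)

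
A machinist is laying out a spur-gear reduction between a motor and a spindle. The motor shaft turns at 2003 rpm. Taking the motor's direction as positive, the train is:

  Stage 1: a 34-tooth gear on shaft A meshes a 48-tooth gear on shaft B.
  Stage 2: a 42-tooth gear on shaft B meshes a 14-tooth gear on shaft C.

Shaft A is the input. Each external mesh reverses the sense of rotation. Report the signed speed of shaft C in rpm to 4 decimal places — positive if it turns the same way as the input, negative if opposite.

Stage 1 [34T→48T]: ω = 2003.0000×34/48 = 1418.7917 rpm, dir flips to −; running = −1418.7917
Stage 2 [42T→14T]: ω = 1418.7917×42/14 = 4256.3750 rpm, dir flips to +; running = +4256.3750

+4256.3750 rpm (same as input, |ω| = 4256.3750 rpm)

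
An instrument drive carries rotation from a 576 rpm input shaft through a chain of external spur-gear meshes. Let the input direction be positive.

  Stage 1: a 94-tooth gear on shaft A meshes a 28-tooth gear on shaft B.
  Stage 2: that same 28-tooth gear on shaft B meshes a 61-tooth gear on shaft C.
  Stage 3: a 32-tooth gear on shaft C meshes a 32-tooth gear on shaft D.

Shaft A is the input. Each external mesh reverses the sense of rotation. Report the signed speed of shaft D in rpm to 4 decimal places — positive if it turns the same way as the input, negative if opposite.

Stage 1 [94T→28T]: ω = 576.0000×94/28 = 1933.7143 rpm, dir flips to −; running = −1933.7143
Stage 2 [28T→61T]: ω = 1933.7143×28/61 = 887.6066 rpm, dir flips to +; running = +887.6066
Stage 3 [32T→32T]: ω = 887.6066×32/32 = 887.6066 rpm, dir flips to −; running = −887.6066

-887.6066 rpm (opposite to input, |ω| = 887.6066 rpm)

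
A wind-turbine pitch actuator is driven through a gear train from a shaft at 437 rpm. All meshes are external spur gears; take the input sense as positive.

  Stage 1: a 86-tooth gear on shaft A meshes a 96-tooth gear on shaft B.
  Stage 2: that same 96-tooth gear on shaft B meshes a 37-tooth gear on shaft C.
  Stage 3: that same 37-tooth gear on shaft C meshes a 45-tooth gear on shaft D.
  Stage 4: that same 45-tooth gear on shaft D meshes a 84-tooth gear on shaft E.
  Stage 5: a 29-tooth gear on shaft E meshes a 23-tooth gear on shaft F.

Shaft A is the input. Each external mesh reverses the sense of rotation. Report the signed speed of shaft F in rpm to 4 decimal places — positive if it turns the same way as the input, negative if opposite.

Stage 1 [86T→96T]: ω = 437.0000×86/96 = 391.4792 rpm, dir flips to −; running = −391.4792
Stage 2 [96T→37T]: ω = 391.4792×96/37 = 1015.7297 rpm, dir flips to +; running = +1015.7297
Stage 3 [37T→45T]: ω = 1015.7297×37/45 = 835.1556 rpm, dir flips to −; running = −835.1556
Stage 4 [45T→84T]: ω = 835.1556×45/84 = 447.4048 rpm, dir flips to +; running = +447.4048
Stage 5 [29T→23T]: ω = 447.4048×29/23 = 564.1190 rpm, dir flips to −; running = −564.1190

-564.1190 rpm (opposite to input, |ω| = 564.1190 rpm)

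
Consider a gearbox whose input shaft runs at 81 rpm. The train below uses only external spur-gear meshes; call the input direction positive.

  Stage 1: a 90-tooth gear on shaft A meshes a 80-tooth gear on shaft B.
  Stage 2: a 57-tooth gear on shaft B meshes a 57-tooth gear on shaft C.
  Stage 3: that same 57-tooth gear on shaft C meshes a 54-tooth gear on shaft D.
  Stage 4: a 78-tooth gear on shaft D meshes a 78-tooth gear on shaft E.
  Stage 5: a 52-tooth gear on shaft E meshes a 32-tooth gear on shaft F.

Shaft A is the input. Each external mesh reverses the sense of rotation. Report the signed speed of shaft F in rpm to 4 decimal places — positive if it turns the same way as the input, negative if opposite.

Stage 1 [90T→80T]: ω = 81.0000×90/80 = 91.1250 rpm, dir flips to −; running = −91.1250
Stage 2 [57T→57T]: ω = 91.1250×57/57 = 91.1250 rpm, dir flips to +; running = +91.1250
Stage 3 [57T→54T]: ω = 91.1250×57/54 = 96.1875 rpm, dir flips to −; running = −96.1875
Stage 4 [78T→78T]: ω = 96.1875×78/78 = 96.1875 rpm, dir flips to +; running = +96.1875
Stage 5 [52T→32T]: ω = 96.1875×52/32 = 156.3047 rpm, dir flips to −; running = −156.3047

-156.3047 rpm (opposite to input, |ω| = 156.3047 rpm)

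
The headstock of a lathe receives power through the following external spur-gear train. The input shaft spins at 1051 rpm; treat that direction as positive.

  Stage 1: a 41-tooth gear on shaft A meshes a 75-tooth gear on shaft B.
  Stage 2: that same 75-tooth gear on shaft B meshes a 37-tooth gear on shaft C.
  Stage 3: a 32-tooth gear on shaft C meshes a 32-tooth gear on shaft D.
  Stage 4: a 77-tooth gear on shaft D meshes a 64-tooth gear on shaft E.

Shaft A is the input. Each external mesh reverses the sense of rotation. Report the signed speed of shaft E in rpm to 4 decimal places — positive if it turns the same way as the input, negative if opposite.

+1401.1854 rpm (same as input, |ω| = 1401.1854 rpm)

Stage 1 [41T→75T]: ω = 1051.0000×41/75 = 574.5467 rpm, dir flips to −; running = −574.5467
Stage 2 [75T→37T]: ω = 574.5467×75/37 = 1164.6216 rpm, dir flips to +; running = +1164.6216
Stage 3 [32T→32T]: ω = 1164.6216×32/32 = 1164.6216 rpm, dir flips to −; running = −1164.6216
Stage 4 [77T→64T]: ω = 1164.6216×77/64 = 1401.1854 rpm, dir flips to +; running = +1401.1854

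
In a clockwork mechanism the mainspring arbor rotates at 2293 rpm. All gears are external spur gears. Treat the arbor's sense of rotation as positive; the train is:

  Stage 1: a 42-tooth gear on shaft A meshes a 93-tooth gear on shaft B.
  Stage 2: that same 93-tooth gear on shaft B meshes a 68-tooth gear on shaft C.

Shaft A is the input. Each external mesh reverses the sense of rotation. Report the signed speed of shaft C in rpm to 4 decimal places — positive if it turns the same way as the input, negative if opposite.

+1416.2647 rpm (same as input, |ω| = 1416.2647 rpm)

Stage 1 [42T→93T]: ω = 2293.0000×42/93 = 1035.5484 rpm, dir flips to −; running = −1035.5484
Stage 2 [93T→68T]: ω = 1035.5484×93/68 = 1416.2647 rpm, dir flips to +; running = +1416.2647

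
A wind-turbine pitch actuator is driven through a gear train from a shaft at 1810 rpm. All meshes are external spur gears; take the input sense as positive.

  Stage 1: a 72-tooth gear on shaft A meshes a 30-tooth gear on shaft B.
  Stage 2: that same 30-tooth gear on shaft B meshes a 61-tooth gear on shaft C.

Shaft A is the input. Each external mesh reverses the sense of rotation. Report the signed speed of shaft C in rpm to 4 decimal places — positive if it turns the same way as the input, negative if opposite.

Stage 1 [72T→30T]: ω = 1810.0000×72/30 = 4344.0000 rpm, dir flips to −; running = −4344.0000
Stage 2 [30T→61T]: ω = 4344.0000×30/61 = 2136.3934 rpm, dir flips to +; running = +2136.3934

+2136.3934 rpm (same as input, |ω| = 2136.3934 rpm)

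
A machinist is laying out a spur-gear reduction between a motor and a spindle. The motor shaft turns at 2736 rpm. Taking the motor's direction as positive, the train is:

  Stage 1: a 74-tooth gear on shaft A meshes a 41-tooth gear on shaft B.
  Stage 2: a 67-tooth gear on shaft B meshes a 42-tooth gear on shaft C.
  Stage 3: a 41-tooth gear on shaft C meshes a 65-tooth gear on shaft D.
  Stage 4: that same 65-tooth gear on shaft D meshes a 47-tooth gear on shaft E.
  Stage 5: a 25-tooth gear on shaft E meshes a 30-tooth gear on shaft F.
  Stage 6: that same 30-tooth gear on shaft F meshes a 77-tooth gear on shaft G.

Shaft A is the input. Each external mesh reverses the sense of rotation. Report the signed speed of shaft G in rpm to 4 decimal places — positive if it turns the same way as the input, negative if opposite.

Stage 1 [74T→41T]: ω = 2736.0000×74/41 = 4938.1463 rpm, dir flips to −; running = −4938.1463
Stage 2 [67T→42T]: ω = 4938.1463×67/42 = 7877.5192 rpm, dir flips to +; running = +7877.5192
Stage 3 [41T→65T]: ω = 7877.5192×41/65 = 4968.8967 rpm, dir flips to −; running = −4968.8967
Stage 4 [65T→47T]: ω = 4968.8967×65/47 = 6871.8784 rpm, dir flips to +; running = +6871.8784
Stage 5 [25T→30T]: ω = 6871.8784×25/30 = 5726.5653 rpm, dir flips to −; running = −5726.5653
Stage 6 [30T→77T]: ω = 5726.5653×30/77 = 2231.1294 rpm, dir flips to +; running = +2231.1294

+2231.1294 rpm (same as input, |ω| = 2231.1294 rpm)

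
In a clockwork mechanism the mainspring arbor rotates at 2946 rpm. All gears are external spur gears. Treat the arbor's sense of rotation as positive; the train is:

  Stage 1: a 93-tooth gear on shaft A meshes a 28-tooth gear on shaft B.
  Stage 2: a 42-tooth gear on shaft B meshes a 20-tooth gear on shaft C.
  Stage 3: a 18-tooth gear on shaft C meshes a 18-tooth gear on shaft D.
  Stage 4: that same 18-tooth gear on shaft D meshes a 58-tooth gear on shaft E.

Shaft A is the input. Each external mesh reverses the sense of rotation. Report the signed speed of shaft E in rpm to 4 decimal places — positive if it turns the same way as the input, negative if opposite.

Stage 1 [93T→28T]: ω = 2946.0000×93/28 = 9784.9286 rpm, dir flips to −; running = −9784.9286
Stage 2 [42T→20T]: ω = 9784.9286×42/20 = 20548.3500 rpm, dir flips to +; running = +20548.3500
Stage 3 [18T→18T]: ω = 20548.3500×18/18 = 20548.3500 rpm, dir flips to −; running = −20548.3500
Stage 4 [18T→58T]: ω = 20548.3500×18/58 = 6377.0741 rpm, dir flips to +; running = +6377.0741

+6377.0741 rpm (same as input, |ω| = 6377.0741 rpm)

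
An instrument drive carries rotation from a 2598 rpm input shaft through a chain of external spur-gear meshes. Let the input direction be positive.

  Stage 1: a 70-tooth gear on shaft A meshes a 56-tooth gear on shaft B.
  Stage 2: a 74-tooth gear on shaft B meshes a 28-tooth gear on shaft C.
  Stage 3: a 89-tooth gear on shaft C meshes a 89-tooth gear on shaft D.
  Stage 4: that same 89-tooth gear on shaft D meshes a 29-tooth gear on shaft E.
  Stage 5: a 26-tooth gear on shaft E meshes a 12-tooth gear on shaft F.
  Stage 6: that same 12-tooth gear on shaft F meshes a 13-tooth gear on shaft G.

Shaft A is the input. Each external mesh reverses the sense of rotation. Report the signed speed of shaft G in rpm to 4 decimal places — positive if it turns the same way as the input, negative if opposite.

Stage 1 [70T→56T]: ω = 2598.0000×70/56 = 3247.5000 rpm, dir flips to −; running = −3247.5000
Stage 2 [74T→28T]: ω = 3247.5000×74/28 = 8582.6786 rpm, dir flips to +; running = +8582.6786
Stage 3 [89T→89T]: ω = 8582.6786×89/89 = 8582.6786 rpm, dir flips to −; running = −8582.6786
Stage 4 [89T→29T]: ω = 8582.6786×89/29 = 26339.9446 rpm, dir flips to +; running = +26339.9446
Stage 5 [26T→12T]: ω = 26339.9446×26/12 = 57069.8799 rpm, dir flips to −; running = −57069.8799
Stage 6 [12T→13T]: ω = 57069.8799×12/13 = 52679.8892 rpm, dir flips to +; running = +52679.8892

+52679.8892 rpm (same as input, |ω| = 52679.8892 rpm)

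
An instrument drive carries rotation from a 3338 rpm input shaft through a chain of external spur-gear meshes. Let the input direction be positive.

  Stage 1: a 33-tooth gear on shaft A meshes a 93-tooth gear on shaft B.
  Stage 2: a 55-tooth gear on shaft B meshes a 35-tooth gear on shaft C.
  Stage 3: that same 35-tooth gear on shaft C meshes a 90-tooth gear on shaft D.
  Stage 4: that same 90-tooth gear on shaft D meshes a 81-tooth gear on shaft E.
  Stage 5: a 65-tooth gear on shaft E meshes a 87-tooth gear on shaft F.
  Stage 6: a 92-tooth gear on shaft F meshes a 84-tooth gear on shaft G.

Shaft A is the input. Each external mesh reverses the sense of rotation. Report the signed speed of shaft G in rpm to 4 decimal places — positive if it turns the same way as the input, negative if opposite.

+658.1087 rpm (same as input, |ω| = 658.1087 rpm)

Stage 1 [33T→93T]: ω = 3338.0000×33/93 = 1184.4516 rpm, dir flips to −; running = −1184.4516
Stage 2 [55T→35T]: ω = 1184.4516×55/35 = 1861.2811 rpm, dir flips to +; running = +1861.2811
Stage 3 [35T→90T]: ω = 1861.2811×35/90 = 723.8315 rpm, dir flips to −; running = −723.8315
Stage 4 [90T→81T]: ω = 723.8315×90/81 = 804.2573 rpm, dir flips to +; running = +804.2573
Stage 5 [65T→87T]: ω = 804.2573×65/87 = 600.8819 rpm, dir flips to −; running = −600.8819
Stage 6 [92T→84T]: ω = 600.8819×92/84 = 658.1087 rpm, dir flips to +; running = +658.1087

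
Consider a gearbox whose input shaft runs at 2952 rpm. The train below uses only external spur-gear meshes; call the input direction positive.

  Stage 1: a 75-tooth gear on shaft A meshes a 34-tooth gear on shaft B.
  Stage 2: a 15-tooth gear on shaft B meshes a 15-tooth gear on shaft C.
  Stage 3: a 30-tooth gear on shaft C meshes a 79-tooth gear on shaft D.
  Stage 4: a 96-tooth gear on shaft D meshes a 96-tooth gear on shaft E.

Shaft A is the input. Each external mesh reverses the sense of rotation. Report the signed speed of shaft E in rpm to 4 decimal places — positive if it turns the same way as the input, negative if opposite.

Stage 1 [75T→34T]: ω = 2952.0000×75/34 = 6511.7647 rpm, dir flips to −; running = −6511.7647
Stage 2 [15T→15T]: ω = 6511.7647×15/15 = 6511.7647 rpm, dir flips to +; running = +6511.7647
Stage 3 [30T→79T]: ω = 6511.7647×30/79 = 2472.8220 rpm, dir flips to −; running = −2472.8220
Stage 4 [96T→96T]: ω = 2472.8220×96/96 = 2472.8220 rpm, dir flips to +; running = +2472.8220

+2472.8220 rpm (same as input, |ω| = 2472.8220 rpm)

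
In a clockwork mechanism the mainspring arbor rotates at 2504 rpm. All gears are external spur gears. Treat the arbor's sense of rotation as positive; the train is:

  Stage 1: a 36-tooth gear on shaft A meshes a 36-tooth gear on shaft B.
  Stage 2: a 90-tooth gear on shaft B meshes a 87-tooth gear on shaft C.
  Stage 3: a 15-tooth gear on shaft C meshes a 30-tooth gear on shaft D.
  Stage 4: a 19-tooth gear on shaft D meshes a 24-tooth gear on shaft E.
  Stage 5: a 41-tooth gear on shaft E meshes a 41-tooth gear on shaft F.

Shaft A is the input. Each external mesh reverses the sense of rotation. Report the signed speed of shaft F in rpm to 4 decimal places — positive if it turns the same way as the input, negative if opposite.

Stage 1 [36T→36T]: ω = 2504.0000×36/36 = 2504.0000 rpm, dir flips to −; running = −2504.0000
Stage 2 [90T→87T]: ω = 2504.0000×90/87 = 2590.3448 rpm, dir flips to +; running = +2590.3448
Stage 3 [15T→30T]: ω = 2590.3448×15/30 = 1295.1724 rpm, dir flips to −; running = −1295.1724
Stage 4 [19T→24T]: ω = 1295.1724×19/24 = 1025.3448 rpm, dir flips to +; running = +1025.3448
Stage 5 [41T→41T]: ω = 1025.3448×41/41 = 1025.3448 rpm, dir flips to −; running = −1025.3448

-1025.3448 rpm (opposite to input, |ω| = 1025.3448 rpm)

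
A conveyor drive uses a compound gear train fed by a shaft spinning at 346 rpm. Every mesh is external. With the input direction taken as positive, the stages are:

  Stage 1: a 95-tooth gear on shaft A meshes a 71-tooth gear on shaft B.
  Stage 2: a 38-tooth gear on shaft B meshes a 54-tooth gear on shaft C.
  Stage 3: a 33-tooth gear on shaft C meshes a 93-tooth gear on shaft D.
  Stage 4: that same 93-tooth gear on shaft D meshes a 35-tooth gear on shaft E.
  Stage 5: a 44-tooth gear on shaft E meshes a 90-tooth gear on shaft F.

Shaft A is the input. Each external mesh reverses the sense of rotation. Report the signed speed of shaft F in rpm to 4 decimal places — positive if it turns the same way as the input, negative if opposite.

Stage 1 [95T→71T]: ω = 346.0000×95/71 = 462.9577 rpm, dir flips to −; running = −462.9577
Stage 2 [38T→54T]: ω = 462.9577×38/54 = 325.7851 rpm, dir flips to +; running = +325.7851
Stage 3 [33T→93T]: ω = 325.7851×33/93 = 115.6012 rpm, dir flips to −; running = −115.6012
Stage 4 [93T→35T]: ω = 115.6012×93/35 = 307.1688 rpm, dir flips to +; running = +307.1688
Stage 5 [44T→90T]: ω = 307.1688×44/90 = 150.1714 rpm, dir flips to −; running = −150.1714

-150.1714 rpm (opposite to input, |ω| = 150.1714 rpm)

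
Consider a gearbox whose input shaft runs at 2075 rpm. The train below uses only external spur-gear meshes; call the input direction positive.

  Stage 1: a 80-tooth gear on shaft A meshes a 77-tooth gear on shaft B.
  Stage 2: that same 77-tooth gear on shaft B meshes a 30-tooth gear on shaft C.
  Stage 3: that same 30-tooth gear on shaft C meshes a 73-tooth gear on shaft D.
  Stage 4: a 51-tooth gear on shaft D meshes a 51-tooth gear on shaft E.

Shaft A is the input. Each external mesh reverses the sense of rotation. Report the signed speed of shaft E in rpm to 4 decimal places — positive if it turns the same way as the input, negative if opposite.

Stage 1 [80T→77T]: ω = 2075.0000×80/77 = 2155.8442 rpm, dir flips to −; running = −2155.8442
Stage 2 [77T→30T]: ω = 2155.8442×77/30 = 5533.3333 rpm, dir flips to +; running = +5533.3333
Stage 3 [30T→73T]: ω = 5533.3333×30/73 = 2273.9726 rpm, dir flips to −; running = −2273.9726
Stage 4 [51T→51T]: ω = 2273.9726×51/51 = 2273.9726 rpm, dir flips to +; running = +2273.9726

+2273.9726 rpm (same as input, |ω| = 2273.9726 rpm)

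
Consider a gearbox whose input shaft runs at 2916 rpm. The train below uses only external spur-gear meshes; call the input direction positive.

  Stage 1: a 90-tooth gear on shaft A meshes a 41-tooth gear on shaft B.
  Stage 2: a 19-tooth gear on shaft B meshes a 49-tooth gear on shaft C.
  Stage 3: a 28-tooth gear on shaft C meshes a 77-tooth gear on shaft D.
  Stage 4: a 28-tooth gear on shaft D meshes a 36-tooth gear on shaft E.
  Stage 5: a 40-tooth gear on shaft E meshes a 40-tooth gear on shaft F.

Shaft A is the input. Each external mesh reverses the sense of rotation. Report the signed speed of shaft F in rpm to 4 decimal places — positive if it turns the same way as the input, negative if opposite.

-701.9829 rpm (opposite to input, |ω| = 701.9829 rpm)

Stage 1 [90T→41T]: ω = 2916.0000×90/41 = 6400.9756 rpm, dir flips to −; running = −6400.9756
Stage 2 [19T→49T]: ω = 6400.9756×19/49 = 2482.0110 rpm, dir flips to +; running = +2482.0110
Stage 3 [28T→77T]: ω = 2482.0110×28/77 = 902.5494 rpm, dir flips to −; running = −902.5494
Stage 4 [28T→36T]: ω = 902.5494×28/36 = 701.9829 rpm, dir flips to +; running = +701.9829
Stage 5 [40T→40T]: ω = 701.9829×40/40 = 701.9829 rpm, dir flips to −; running = −701.9829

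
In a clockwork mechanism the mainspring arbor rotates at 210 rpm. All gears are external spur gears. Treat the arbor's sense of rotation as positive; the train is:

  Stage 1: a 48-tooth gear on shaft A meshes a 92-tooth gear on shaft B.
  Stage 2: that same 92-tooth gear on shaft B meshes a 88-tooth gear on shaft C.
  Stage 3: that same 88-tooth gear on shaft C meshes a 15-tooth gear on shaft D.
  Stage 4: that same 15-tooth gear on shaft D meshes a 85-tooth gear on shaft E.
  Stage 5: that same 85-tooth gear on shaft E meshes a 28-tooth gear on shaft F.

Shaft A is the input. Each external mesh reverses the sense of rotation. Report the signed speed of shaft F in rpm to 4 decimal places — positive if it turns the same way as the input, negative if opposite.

Stage 1 [48T→92T]: ω = 210.0000×48/92 = 109.5652 rpm, dir flips to −; running = −109.5652
Stage 2 [92T→88T]: ω = 109.5652×92/88 = 114.5455 rpm, dir flips to +; running = +114.5455
Stage 3 [88T→15T]: ω = 114.5455×88/15 = 672.0000 rpm, dir flips to −; running = −672.0000
Stage 4 [15T→85T]: ω = 672.0000×15/85 = 118.5882 rpm, dir flips to +; running = +118.5882
Stage 5 [85T→28T]: ω = 118.5882×85/28 = 360.0000 rpm, dir flips to −; running = −360.0000

-360.0000 rpm (opposite to input, |ω| = 360.0000 rpm)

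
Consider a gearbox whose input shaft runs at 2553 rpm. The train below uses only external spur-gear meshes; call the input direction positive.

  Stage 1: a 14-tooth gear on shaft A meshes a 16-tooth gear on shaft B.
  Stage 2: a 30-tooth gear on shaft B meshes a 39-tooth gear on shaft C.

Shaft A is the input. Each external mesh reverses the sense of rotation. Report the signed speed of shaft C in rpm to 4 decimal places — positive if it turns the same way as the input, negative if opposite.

Stage 1 [14T→16T]: ω = 2553.0000×14/16 = 2233.8750 rpm, dir flips to −; running = −2233.8750
Stage 2 [30T→39T]: ω = 2233.8750×30/39 = 1718.3654 rpm, dir flips to +; running = +1718.3654

+1718.3654 rpm (same as input, |ω| = 1718.3654 rpm)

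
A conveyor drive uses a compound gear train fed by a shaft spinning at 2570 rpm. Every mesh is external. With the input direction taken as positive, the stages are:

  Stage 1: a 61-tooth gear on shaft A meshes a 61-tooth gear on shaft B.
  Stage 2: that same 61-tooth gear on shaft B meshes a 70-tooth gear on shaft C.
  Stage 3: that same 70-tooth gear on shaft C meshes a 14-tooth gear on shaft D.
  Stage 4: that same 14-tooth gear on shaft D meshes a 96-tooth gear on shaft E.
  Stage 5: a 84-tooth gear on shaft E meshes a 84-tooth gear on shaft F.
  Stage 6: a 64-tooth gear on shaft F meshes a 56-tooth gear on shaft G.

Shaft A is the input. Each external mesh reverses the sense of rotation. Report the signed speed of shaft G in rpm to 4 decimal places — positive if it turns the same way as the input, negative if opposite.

+1866.3095 rpm (same as input, |ω| = 1866.3095 rpm)

Stage 1 [61T→61T]: ω = 2570.0000×61/61 = 2570.0000 rpm, dir flips to −; running = −2570.0000
Stage 2 [61T→70T]: ω = 2570.0000×61/70 = 2239.5714 rpm, dir flips to +; running = +2239.5714
Stage 3 [70T→14T]: ω = 2239.5714×70/14 = 11197.8571 rpm, dir flips to −; running = −11197.8571
Stage 4 [14T→96T]: ω = 11197.8571×14/96 = 1633.0208 rpm, dir flips to +; running = +1633.0208
Stage 5 [84T→84T]: ω = 1633.0208×84/84 = 1633.0208 rpm, dir flips to −; running = −1633.0208
Stage 6 [64T→56T]: ω = 1633.0208×64/56 = 1866.3095 rpm, dir flips to +; running = +1866.3095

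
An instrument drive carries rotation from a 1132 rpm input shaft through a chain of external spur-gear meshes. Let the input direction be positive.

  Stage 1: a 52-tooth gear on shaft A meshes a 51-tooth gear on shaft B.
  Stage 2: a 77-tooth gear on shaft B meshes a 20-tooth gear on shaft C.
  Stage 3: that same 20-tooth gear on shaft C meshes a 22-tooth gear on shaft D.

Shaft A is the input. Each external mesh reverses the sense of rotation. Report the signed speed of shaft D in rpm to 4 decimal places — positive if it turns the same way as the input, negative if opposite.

-4039.6863 rpm (opposite to input, |ω| = 4039.6863 rpm)

Stage 1 [52T→51T]: ω = 1132.0000×52/51 = 1154.1961 rpm, dir flips to −; running = −1154.1961
Stage 2 [77T→20T]: ω = 1154.1961×77/20 = 4443.6549 rpm, dir flips to +; running = +4443.6549
Stage 3 [20T→22T]: ω = 4443.6549×20/22 = 4039.6863 rpm, dir flips to −; running = −4039.6863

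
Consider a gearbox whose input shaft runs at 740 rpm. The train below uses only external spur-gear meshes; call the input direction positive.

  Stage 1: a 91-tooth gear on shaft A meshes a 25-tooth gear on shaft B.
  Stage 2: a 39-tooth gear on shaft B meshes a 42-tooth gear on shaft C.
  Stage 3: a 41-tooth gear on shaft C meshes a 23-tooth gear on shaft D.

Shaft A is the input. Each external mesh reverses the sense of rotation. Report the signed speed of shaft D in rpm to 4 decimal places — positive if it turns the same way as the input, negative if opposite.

Stage 1 [91T→25T]: ω = 740.0000×91/25 = 2693.6000 rpm, dir flips to −; running = −2693.6000
Stage 2 [39T→42T]: ω = 2693.6000×39/42 = 2501.2000 rpm, dir flips to +; running = +2501.2000
Stage 3 [41T→23T]: ω = 2501.2000×41/23 = 4458.6609 rpm, dir flips to −; running = −4458.6609

-4458.6609 rpm (opposite to input, |ω| = 4458.6609 rpm)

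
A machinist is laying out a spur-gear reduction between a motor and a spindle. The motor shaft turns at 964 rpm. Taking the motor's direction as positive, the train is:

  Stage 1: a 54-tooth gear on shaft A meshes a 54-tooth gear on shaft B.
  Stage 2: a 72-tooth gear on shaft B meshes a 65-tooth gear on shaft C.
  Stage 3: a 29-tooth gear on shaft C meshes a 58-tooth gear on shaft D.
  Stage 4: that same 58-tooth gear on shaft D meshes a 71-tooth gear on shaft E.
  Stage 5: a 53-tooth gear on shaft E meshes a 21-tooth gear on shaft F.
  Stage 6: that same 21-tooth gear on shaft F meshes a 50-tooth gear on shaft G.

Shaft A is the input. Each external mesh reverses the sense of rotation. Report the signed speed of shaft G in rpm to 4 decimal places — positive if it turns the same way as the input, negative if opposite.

+462.3189 rpm (same as input, |ω| = 462.3189 rpm)

Stage 1 [54T→54T]: ω = 964.0000×54/54 = 964.0000 rpm, dir flips to −; running = −964.0000
Stage 2 [72T→65T]: ω = 964.0000×72/65 = 1067.8154 rpm, dir flips to +; running = +1067.8154
Stage 3 [29T→58T]: ω = 1067.8154×29/58 = 533.9077 rpm, dir flips to −; running = −533.9077
Stage 4 [58T→71T]: ω = 533.9077×58/71 = 436.1499 rpm, dir flips to +; running = +436.1499
Stage 5 [53T→21T]: ω = 436.1499×53/21 = 1100.7594 rpm, dir flips to −; running = −1100.7594
Stage 6 [21T→50T]: ω = 1100.7594×21/50 = 462.3189 rpm, dir flips to +; running = +462.3189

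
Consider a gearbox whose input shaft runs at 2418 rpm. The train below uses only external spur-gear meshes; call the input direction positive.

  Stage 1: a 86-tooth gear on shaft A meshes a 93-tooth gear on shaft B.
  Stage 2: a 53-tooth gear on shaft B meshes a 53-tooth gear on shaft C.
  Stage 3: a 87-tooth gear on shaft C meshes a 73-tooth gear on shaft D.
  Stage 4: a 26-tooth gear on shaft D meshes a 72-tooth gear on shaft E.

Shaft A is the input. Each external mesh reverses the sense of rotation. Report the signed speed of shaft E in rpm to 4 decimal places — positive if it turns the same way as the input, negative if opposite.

+962.2968 rpm (same as input, |ω| = 962.2968 rpm)

Stage 1 [86T→93T]: ω = 2418.0000×86/93 = 2236.0000 rpm, dir flips to −; running = −2236.0000
Stage 2 [53T→53T]: ω = 2236.0000×53/53 = 2236.0000 rpm, dir flips to +; running = +2236.0000
Stage 3 [87T→73T]: ω = 2236.0000×87/73 = 2664.8219 rpm, dir flips to −; running = −2664.8219
Stage 4 [26T→72T]: ω = 2664.8219×26/72 = 962.2968 rpm, dir flips to +; running = +962.2968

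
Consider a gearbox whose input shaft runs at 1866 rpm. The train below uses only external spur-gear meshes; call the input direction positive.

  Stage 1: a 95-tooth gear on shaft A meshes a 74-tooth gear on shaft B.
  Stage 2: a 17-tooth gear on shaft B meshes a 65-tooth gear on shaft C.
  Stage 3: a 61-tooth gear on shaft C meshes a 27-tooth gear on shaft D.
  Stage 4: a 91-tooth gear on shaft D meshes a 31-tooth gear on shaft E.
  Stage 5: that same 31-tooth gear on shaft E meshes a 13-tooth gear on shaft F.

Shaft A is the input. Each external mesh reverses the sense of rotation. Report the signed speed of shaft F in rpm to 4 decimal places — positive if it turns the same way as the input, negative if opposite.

-9908.3925 rpm (opposite to input, |ω| = 9908.3925 rpm)

Stage 1 [95T→74T]: ω = 1866.0000×95/74 = 2395.5405 rpm, dir flips to −; running = −2395.5405
Stage 2 [17T→65T]: ω = 2395.5405×17/65 = 626.5260 rpm, dir flips to +; running = +626.5260
Stage 3 [61T→27T]: ω = 626.5260×61/27 = 1415.4846 rpm, dir flips to −; running = −1415.4846
Stage 4 [91T→31T]: ω = 1415.4846×91/31 = 4155.1323 rpm, dir flips to +; running = +4155.1323
Stage 5 [31T→13T]: ω = 4155.1323×31/13 = 9908.3925 rpm, dir flips to −; running = −9908.3925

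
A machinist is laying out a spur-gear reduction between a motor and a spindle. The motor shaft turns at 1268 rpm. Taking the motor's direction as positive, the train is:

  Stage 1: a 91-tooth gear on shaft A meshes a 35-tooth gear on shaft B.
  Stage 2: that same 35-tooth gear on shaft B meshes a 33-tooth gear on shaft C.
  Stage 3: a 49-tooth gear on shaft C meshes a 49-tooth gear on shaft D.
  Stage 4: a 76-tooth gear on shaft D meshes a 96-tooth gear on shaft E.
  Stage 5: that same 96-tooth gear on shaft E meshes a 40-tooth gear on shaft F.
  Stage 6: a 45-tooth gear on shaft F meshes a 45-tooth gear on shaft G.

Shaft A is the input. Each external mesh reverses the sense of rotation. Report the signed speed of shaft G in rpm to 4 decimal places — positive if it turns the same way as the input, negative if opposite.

Stage 1 [91T→35T]: ω = 1268.0000×91/35 = 3296.8000 rpm, dir flips to −; running = −3296.8000
Stage 2 [35T→33T]: ω = 3296.8000×35/33 = 3496.6061 rpm, dir flips to +; running = +3496.6061
Stage 3 [49T→49T]: ω = 3496.6061×49/49 = 3496.6061 rpm, dir flips to −; running = −3496.6061
Stage 4 [76T→96T]: ω = 3496.6061×76/96 = 2768.1465 rpm, dir flips to +; running = +2768.1465
Stage 5 [96T→40T]: ω = 2768.1465×96/40 = 6643.5515 rpm, dir flips to −; running = −6643.5515
Stage 6 [45T→45T]: ω = 6643.5515×45/45 = 6643.5515 rpm, dir flips to +; running = +6643.5515

+6643.5515 rpm (same as input, |ω| = 6643.5515 rpm)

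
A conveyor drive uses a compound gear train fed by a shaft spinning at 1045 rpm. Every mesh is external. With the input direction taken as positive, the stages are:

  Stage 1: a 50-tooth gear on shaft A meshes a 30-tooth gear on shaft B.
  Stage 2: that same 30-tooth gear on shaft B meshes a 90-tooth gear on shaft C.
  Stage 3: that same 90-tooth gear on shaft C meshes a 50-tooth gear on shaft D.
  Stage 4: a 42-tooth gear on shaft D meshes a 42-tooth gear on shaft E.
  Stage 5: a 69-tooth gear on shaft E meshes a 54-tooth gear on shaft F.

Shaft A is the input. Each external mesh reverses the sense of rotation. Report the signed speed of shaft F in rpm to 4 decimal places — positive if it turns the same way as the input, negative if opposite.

Stage 1 [50T→30T]: ω = 1045.0000×50/30 = 1741.6667 rpm, dir flips to −; running = −1741.6667
Stage 2 [30T→90T]: ω = 1741.6667×30/90 = 580.5556 rpm, dir flips to +; running = +580.5556
Stage 3 [90T→50T]: ω = 580.5556×90/50 = 1045.0000 rpm, dir flips to −; running = −1045.0000
Stage 4 [42T→42T]: ω = 1045.0000×42/42 = 1045.0000 rpm, dir flips to +; running = +1045.0000
Stage 5 [69T→54T]: ω = 1045.0000×69/54 = 1335.2778 rpm, dir flips to −; running = −1335.2778

-1335.2778 rpm (opposite to input, |ω| = 1335.2778 rpm)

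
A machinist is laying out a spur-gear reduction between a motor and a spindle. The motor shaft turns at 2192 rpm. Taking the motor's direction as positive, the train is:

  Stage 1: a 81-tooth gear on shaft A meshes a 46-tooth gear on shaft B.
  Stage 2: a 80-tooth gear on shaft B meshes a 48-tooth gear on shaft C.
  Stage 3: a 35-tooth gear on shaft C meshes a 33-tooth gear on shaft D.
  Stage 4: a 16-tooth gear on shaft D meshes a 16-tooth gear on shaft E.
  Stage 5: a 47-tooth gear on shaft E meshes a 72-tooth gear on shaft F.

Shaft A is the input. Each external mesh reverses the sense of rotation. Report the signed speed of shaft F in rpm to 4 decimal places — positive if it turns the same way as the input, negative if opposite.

-4453.8538 rpm (opposite to input, |ω| = 4453.8538 rpm)

Stage 1 [81T→46T]: ω = 2192.0000×81/46 = 3859.8261 rpm, dir flips to −; running = −3859.8261
Stage 2 [80T→48T]: ω = 3859.8261×80/48 = 6433.0435 rpm, dir flips to +; running = +6433.0435
Stage 3 [35T→33T]: ω = 6433.0435×35/33 = 6822.9249 rpm, dir flips to −; running = −6822.9249
Stage 4 [16T→16T]: ω = 6822.9249×16/16 = 6822.9249 rpm, dir flips to +; running = +6822.9249
Stage 5 [47T→72T]: ω = 6822.9249×47/72 = 4453.8538 rpm, dir flips to −; running = −4453.8538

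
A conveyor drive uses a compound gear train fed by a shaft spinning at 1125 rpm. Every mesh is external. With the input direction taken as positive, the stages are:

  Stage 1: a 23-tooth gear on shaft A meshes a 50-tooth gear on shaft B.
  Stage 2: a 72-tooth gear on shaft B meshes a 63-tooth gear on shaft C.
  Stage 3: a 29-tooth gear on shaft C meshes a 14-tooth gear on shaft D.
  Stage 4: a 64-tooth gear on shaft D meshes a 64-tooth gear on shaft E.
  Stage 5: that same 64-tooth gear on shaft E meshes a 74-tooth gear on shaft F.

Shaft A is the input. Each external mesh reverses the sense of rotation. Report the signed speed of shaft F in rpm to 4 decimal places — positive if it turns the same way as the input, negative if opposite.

Stage 1 [23T→50T]: ω = 1125.0000×23/50 = 517.5000 rpm, dir flips to −; running = −517.5000
Stage 2 [72T→63T]: ω = 517.5000×72/63 = 591.4286 rpm, dir flips to +; running = +591.4286
Stage 3 [29T→14T]: ω = 591.4286×29/14 = 1225.1020 rpm, dir flips to −; running = −1225.1020
Stage 4 [64T→64T]: ω = 1225.1020×64/64 = 1225.1020 rpm, dir flips to +; running = +1225.1020
Stage 5 [64T→74T]: ω = 1225.1020×64/74 = 1059.5477 rpm, dir flips to −; running = −1059.5477

-1059.5477 rpm (opposite to input, |ω| = 1059.5477 rpm)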